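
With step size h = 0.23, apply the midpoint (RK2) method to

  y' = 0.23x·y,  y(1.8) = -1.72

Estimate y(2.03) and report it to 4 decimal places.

Midpoint: k1 = f(x_n, y_n); k2 = f(x_n + h/2, y_n + (h/2)·k1); y_{n+1} = y_n + h·k2.
x=1.800000, y=-1.720000:
  k1 = f(1.800000, -1.720000) = -0.712080
  k2 = f(1.915000, -1.801889) = -0.793642
  y ← -1.720000 + 0.23·(-0.793642) = -1.902538
y(2.03) ≈ -1.9025

-1.9025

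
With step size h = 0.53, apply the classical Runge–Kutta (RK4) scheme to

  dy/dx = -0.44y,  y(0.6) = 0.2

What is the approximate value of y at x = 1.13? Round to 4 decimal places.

0.1584

RK4: k1 = f(x_n, y_n); k2 = f(x_n + h/2, y_n + (h/2)·k1); k3 = f(x_n + h/2, y_n + (h/2)·k2); k4 = f(x_n + h, y_n + h·k3); y_{n+1} = y_n + (h/6)·(k1 + 2k2 + 2k3 + k4).
x=0.600000, y=0.200000:
  k1 = f(0.600000, 0.200000) = -0.088000
  k2 = f(0.865000, 0.176680) = -0.077739
  k3 = f(0.865000, 0.179399) = -0.078936
  k4 = f(1.130000, 0.158164) = -0.069592
  y ← 0.200000 + (0.53/6)·(k1 + 2k2 + 2k3 + k4) = 0.158400
y(1.13) ≈ 0.1584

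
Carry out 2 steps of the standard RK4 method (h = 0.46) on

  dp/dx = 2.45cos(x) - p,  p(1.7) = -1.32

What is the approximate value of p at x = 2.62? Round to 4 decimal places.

RK4: k1 = f(x_n, p_n); k2 = f(x_n + h/2, p_n + (h/2)·k1); k3 = f(x_n + h/2, p_n + (h/2)·k2); k4 = f(x_n + h, p_n + h·k3); p_{n+1} = p_n + (h/6)·(k1 + 2k2 + 2k3 + k4).
x=1.700000, p=-1.320000:
  k1 = f(1.700000, -1.320000) = 1.004331
  k2 = f(1.930000, -1.089004) = 0.227758
  k3 = f(1.930000, -1.267616) = 0.406370
  k4 = f(2.160000, -1.133070) = -0.228393
  p ← -1.320000 + (0.46/6)·(k1 + 2k2 + 2k3 + k4) = -1.163278
x=2.160000, p=-1.163278:
  k1 = f(2.160000, -1.163278) = -0.198184
  k2 = f(2.390000, -1.208861) = -0.581115
  k3 = f(2.390000, -1.296935) = -0.493041
  k4 = f(2.620000, -1.390077) = -0.734138
  p ← -1.163278 + (0.46/6)·(k1 + 2k2 + 2k3 + k4) = -1.399460
p(2.62) ≈ -1.3995

-1.3995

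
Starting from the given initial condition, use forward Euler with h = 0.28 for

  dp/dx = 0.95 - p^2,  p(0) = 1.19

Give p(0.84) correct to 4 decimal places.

Euler: p_{n+1} = p_n + h·f(x_n, p_n).
x=0.000000, p=1.190000: f=-0.466100 → p ← 1.190000 + 0.28·(-0.466100) = 1.059492
x=0.280000, p=1.059492: f=-0.172523 → p ← 1.059492 + 0.28·(-0.172523) = 1.011185
x=0.560000, p=1.011185: f=-0.072496 → p ← 1.011185 + 0.28·(-0.072496) = 0.990887
p(0.84) ≈ 0.9909

0.9909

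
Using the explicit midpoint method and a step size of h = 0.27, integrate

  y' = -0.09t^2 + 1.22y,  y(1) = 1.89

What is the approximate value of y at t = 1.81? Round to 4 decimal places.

4.7860

Midpoint: k1 = f(t_n, y_n); k2 = f(t_n + h/2, y_n + (h/2)·k1); y_{n+1} = y_n + h·k2.
t=1.000000, y=1.890000:
  k1 = f(1.000000, 1.890000) = 2.215800
  k2 = f(1.135000, 2.189133) = 2.554802
  y ← 1.890000 + 0.27·2.554802 = 2.579797
t=1.270000, y=2.579797:
  k1 = f(1.270000, 2.579797) = 3.002191
  k2 = f(1.405000, 2.985092) = 3.464150
  y ← 2.579797 + 0.27·3.464150 = 3.515117
t=1.540000, y=3.515117:
  k1 = f(1.540000, 3.515117) = 4.074999
  k2 = f(1.675000, 4.065242) = 4.707089
  y ← 3.515117 + 0.27·4.707089 = 4.786031
y(1.81) ≈ 4.7860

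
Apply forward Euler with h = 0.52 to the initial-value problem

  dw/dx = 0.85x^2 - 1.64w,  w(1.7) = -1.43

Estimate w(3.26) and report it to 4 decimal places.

Euler: w_{n+1} = w_n + h·f(x_n, w_n).
x=1.700000, w=-1.430000: f=4.801700 → w ← -1.430000 + 0.52·4.801700 = 1.066884
x=2.220000, w=1.066884: f=2.439450 → w ← 1.066884 + 0.52·2.439450 = 2.335398
x=2.740000, w=2.335398: f=2.551407 → w ← 2.335398 + 0.52·2.551407 = 3.662130
w(3.26) ≈ 3.6621

3.6621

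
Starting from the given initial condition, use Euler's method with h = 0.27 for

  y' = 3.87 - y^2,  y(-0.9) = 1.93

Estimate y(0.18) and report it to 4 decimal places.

1.9672

Euler: y_{n+1} = y_n + h·f(x_n, y_n).
x=-0.900000, y=1.930000: f=0.145100 → y ← 1.930000 + 0.27·0.145100 = 1.969177
x=-0.630000, y=1.969177: f=-0.007658 → y ← 1.969177 + 0.27·(-0.007658) = 1.967109
x=-0.360000, y=1.967109: f=0.000481 → y ← 1.967109 + 0.27·0.000481 = 1.967239
x=-0.090000, y=1.967239: f=-0.000030 → y ← 1.967239 + 0.27·(-0.000030) = 1.967231
y(0.18) ≈ 1.9672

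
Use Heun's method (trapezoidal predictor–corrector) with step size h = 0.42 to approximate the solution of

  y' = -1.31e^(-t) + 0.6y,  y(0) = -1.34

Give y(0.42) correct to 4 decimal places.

-2.2454

Heun: k1 = f(t_n, y_n); k2 = f(t_n + h, y_n + h·k1); y_{n+1} = y_n + (h/2)·(k1 + k2).
t=0.000000, y=-1.340000:
  k1 = f(0.000000, -1.340000) = -2.114000
  k2 = f(0.420000, -2.227880) = -2.197459
  y ← -1.340000 + (0.42/2)·(-2.114000 + (-2.197459)) = -2.245406
y(0.42) ≈ -2.2454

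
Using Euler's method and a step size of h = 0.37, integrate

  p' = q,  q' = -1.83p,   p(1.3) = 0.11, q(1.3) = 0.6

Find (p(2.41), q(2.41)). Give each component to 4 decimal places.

Euler on (p,q): p_{n+1} = p_n + h·p', q_{n+1} = q_n + h·q'.
1.300000: (0.110000, 0.600000); f=(0.600000, -0.201300) → (0.332000, 0.525519)
1.670000: (0.332000, 0.525519); f=(0.525519, -0.607560) → (0.526442, 0.300722)
2.040000: (0.526442, 0.300722); f=(0.300722, -0.963389) → (0.637709, -0.055732)
(p(2.41), q(2.41)) ≈ (0.6377, -0.0557)

0.6377, -0.0557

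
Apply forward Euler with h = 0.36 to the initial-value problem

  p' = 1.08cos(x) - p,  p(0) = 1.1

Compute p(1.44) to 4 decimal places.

0.8058

Euler: p_{n+1} = p_n + h·f(x_n, p_n).
x=0.000000, p=1.100000: f=-0.020000 → p ← 1.100000 + 0.36·(-0.020000) = 1.092800
x=0.360000, p=1.092800: f=-0.082031 → p ← 1.092800 + 0.36·(-0.082031) = 1.063269
x=0.720000, p=1.063269: f=-0.251318 → p ← 1.063269 + 0.36·(-0.251318) = 0.972794
x=1.080000, p=0.972794: f=-0.463759 → p ← 0.972794 + 0.36·(-0.463759) = 0.805841
p(1.44) ≈ 0.8058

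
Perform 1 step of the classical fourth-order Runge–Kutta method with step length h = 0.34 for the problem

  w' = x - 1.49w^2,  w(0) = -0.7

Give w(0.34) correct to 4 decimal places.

-1.0031

RK4: k1 = f(x_n, w_n); k2 = f(x_n + h/2, w_n + (h/2)·k1); k3 = f(x_n + h/2, w_n + (h/2)·k2); k4 = f(x_n + h, w_n + h·k3); w_{n+1} = w_n + (h/6)·(k1 + 2k2 + 2k3 + k4).
x=0.000000, w=-0.700000:
  k1 = f(0.000000, -0.700000) = -0.730100
  k2 = f(0.170000, -0.824117) = -0.841962
  k3 = f(0.170000, -0.843133) = -0.889202
  k4 = f(0.340000, -1.002329) = -1.156948
  w ← -0.700000 + (0.34/6)·(k1 + 2k2 + 2k3 + k4) = -1.003131
w(0.34) ≈ -1.0031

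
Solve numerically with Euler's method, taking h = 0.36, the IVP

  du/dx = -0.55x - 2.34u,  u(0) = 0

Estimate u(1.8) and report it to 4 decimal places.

-0.3226

Euler: u_{n+1} = u_n + h·f(x_n, u_n).
x=0.000000, u=0.000000: f=0.000000 → u ← 0.000000 + 0.36·0.000000 = 0.000000
x=0.360000, u=0.000000: f=-0.198000 → u ← 0.000000 + 0.36·(-0.198000) = -0.071280
x=0.720000, u=-0.071280: f=-0.229205 → u ← -0.071280 + 0.36·(-0.229205) = -0.153794
x=1.080000, u=-0.153794: f=-0.234123 → u ← -0.153794 + 0.36·(-0.234123) = -0.238078
x=1.440000, u=-0.238078: f=-0.234898 → u ← -0.238078 + 0.36·(-0.234898) = -0.322641
u(1.8) ≈ -0.3226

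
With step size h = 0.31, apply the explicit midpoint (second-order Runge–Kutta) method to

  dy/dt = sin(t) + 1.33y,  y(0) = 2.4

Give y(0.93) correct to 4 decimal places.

Midpoint: k1 = f(t_n, y_n); k2 = f(t_n + h/2, y_n + (h/2)·k1); y_{n+1} = y_n + h·k2.
t=0.000000, y=2.400000:
  k1 = f(0.000000, 2.400000) = 3.192000
  k2 = f(0.155000, 2.894760) = 4.004411
  y ← 2.400000 + 0.31·4.004411 = 3.641367
t=0.310000, y=3.641367:
  k1 = f(0.310000, 3.641367) = 5.148077
  k2 = f(0.465000, 4.439319) = 6.352718
  y ← 3.641367 + 0.31·6.352718 = 5.610710
t=0.620000, y=5.610710:
  k1 = f(0.620000, 5.610710) = 8.043279
  k2 = f(0.775000, 6.857418) = 9.820082
  y ← 5.610710 + 0.31·9.820082 = 8.654935
y(0.93) ≈ 8.6549

8.6549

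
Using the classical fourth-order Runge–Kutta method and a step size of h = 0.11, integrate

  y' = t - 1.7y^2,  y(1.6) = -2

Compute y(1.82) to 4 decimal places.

RK4: k1 = f(t_n, y_n); k2 = f(t_n + h/2, y_n + (h/2)·k1); k3 = f(t_n + h/2, y_n + (h/2)·k2); k4 = f(t_n + h, y_n + h·k3); y_{n+1} = y_n + (h/6)·(k1 + 2k2 + 2k3 + k4).
t=1.600000, y=-2.000000:
  k1 = f(1.600000, -2.000000) = -5.200000
  k2 = f(1.655000, -2.286000) = -7.228853
  k3 = f(1.655000, -2.397587) = -8.117319
  k4 = f(1.710000, -2.892905) = -12.517130
  y ← -2.000000 + (0.11/6)·(k1 + 2k2 + 2k3 + k4) = -2.887507
t=1.710000, y=-2.887507:
  k1 = f(1.710000, -2.887507) = -12.464085
  k2 = f(1.765000, -3.573032) = -19.938144
  k3 = f(1.765000, -3.984105) = -25.219257
  k4 = f(1.820000, -5.661625) = -52.671802
  y ← -2.887507 + (0.11/6)·(k1 + 2k2 + 2k3 + k4) = -5.737436
y(1.82) ≈ -5.7374

-5.7374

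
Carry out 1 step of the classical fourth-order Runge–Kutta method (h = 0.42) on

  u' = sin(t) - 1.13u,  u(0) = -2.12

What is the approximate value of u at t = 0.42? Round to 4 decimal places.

RK4: k1 = f(t_n, u_n); k2 = f(t_n + h/2, u_n + (h/2)·k1); k3 = f(t_n + h/2, u_n + (h/2)·k2); k4 = f(t_n + h, u_n + h·k3); u_{n+1} = u_n + (h/6)·(k1 + 2k2 + 2k3 + k4).
t=0.000000, u=-2.120000:
  k1 = f(0.000000, -2.120000) = 2.395600
  k2 = f(0.210000, -1.616924) = 2.035584
  k3 = f(0.210000, -1.692527) = 2.121016
  k4 = f(0.420000, -1.229173) = 1.796726
  u ← -2.120000 + (0.42/6)·(k1 + 2k2 + 2k3 + k4) = -1.244613
u(0.42) ≈ -1.2446

-1.2446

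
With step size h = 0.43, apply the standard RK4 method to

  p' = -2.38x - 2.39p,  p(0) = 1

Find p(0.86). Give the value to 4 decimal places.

RK4: k1 = f(x_n, p_n); k2 = f(x_n + h/2, p_n + (h/2)·k1); k3 = f(x_n + h/2, p_n + (h/2)·k2); k4 = f(x_n + h, p_n + h·k3); p_{n+1} = p_n + (h/6)·(k1 + 2k2 + 2k3 + k4).
x=0.000000, p=1.000000:
  k1 = f(0.000000, 1.000000) = -2.390000
  k2 = f(0.215000, 0.486150) = -1.673598
  k3 = f(0.215000, 0.640176) = -2.041721
  k4 = f(0.430000, 0.122060) = -1.315123
  p ← 1.000000 + (0.43/6)·(k1 + 2k2 + 2k3 + k4) = 0.201937
x=0.430000, p=0.201937:
  k1 = f(0.430000, 0.201937) = -1.506029
  k2 = f(0.645000, -0.121859) = -1.243856
  k3 = f(0.645000, -0.065492) = -1.378574
  k4 = f(0.860000, -0.390850) = -1.112669
  p ← 0.201937 + (0.43/6)·(k1 + 2k2 + 2k3 + k4) = -0.361618
p(0.86) ≈ -0.3616

-0.3616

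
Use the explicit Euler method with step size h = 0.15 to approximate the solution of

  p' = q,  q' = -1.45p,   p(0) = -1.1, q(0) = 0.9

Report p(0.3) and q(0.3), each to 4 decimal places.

Euler on (p,q): p_{n+1} = p_n + h·p', q_{n+1} = q_n + h·q'.
0.000000: (-1.100000, 0.900000); f=(0.900000, 1.595000) → (-0.965000, 1.139250)
0.150000: (-0.965000, 1.139250); f=(1.139250, 1.399250) → (-0.794113, 1.349138)
(p(0.3), q(0.3)) ≈ (-0.7941, 1.3491)

-0.7941, 1.3491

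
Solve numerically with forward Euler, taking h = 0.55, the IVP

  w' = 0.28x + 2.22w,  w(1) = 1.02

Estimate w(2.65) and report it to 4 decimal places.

Euler: w_{n+1} = w_n + h·f(x_n, w_n).
x=1.000000, w=1.020000: f=2.544400 → w ← 1.020000 + 0.55·2.544400 = 2.419420
x=1.550000, w=2.419420: f=5.805112 → w ← 2.419420 + 0.55·5.805112 = 5.612232
x=2.100000, w=5.612232: f=13.047155 → w ← 5.612232 + 0.55·13.047155 = 12.788167
w(2.65) ≈ 12.7882

12.7882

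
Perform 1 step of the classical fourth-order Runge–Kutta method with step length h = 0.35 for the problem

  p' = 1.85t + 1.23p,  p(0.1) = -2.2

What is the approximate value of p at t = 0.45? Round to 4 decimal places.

-3.1711

RK4: k1 = f(t_n, p_n); k2 = f(t_n + h/2, p_n + (h/2)·k1); k3 = f(t_n + h/2, p_n + (h/2)·k2); k4 = f(t_n + h, p_n + h·k3); p_{n+1} = p_n + (h/6)·(k1 + 2k2 + 2k3 + k4).
t=0.100000, p=-2.200000:
  k1 = f(0.100000, -2.200000) = -2.521000
  k2 = f(0.275000, -2.641175) = -2.739895
  k3 = f(0.275000, -2.679482) = -2.787012
  k4 = f(0.450000, -3.175454) = -3.073309
  p ← -2.200000 + (0.35/6)·(k1 + 2k2 + 2k3 + k4) = -3.171141
p(0.45) ≈ -3.1711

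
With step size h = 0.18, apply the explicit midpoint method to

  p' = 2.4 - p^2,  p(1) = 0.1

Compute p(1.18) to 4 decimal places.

Midpoint: k1 = f(t_n, p_n); k2 = f(t_n + h/2, p_n + (h/2)·k1); p_{n+1} = p_n + h·k2.
t=1.000000, p=0.100000:
  k1 = f(1.000000, 0.100000) = 2.390000
  k2 = f(1.090000, 0.315100) = 2.300712
  p ← 0.100000 + 0.18·2.300712 = 0.514128
p(1.18) ≈ 0.5141

0.5141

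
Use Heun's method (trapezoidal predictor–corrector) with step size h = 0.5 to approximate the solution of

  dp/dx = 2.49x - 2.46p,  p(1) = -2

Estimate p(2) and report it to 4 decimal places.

Heun: k1 = f(x_n, p_n); k2 = f(x_n + h, p_n + h·k1); p_{n+1} = p_n + (h/2)·(k1 + k2).
x=1.000000, p=-2.000000:
  k1 = f(1.000000, -2.000000) = 7.410000
  k2 = f(1.500000, 1.705000) = -0.459300
  p ← -2.000000 + (0.5/2)·(7.410000 + (-0.459300)) = -0.262325
x=1.500000, p=-0.262325:
  k1 = f(1.500000, -0.262325) = 4.380320
  k2 = f(2.000000, 1.927835) = 0.237527
  p ← -0.262325 + (0.5/2)·(4.380320 + 0.237527) = 0.892137
p(2) ≈ 0.8921

0.8921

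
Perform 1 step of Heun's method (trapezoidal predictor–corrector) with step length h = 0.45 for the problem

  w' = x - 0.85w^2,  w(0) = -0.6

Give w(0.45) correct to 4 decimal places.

-0.6717

Heun: k1 = f(x_n, w_n); k2 = f(x_n + h, w_n + h·k1); w_{n+1} = w_n + (h/2)·(k1 + k2).
x=0.000000, w=-0.600000:
  k1 = f(0.000000, -0.600000) = -0.306000
  k2 = f(0.450000, -0.737700) = -0.012571
  w ← -0.600000 + (0.45/2)·(-0.306000 + (-0.012571)) = -0.671678
w(0.45) ≈ -0.6717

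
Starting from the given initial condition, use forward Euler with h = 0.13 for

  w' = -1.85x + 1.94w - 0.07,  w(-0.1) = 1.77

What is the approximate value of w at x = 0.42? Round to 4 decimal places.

Euler: w_{n+1} = w_n + h·f(x_n, w_n).
x=-0.100000, w=1.770000: f=3.548800 → w ← 1.770000 + 0.13·3.548800 = 2.231344
x=0.030000, w=2.231344: f=4.203307 → w ← 2.231344 + 0.13·4.203307 = 2.777774
x=0.160000, w=2.777774: f=5.022881 → w ← 2.777774 + 0.13·5.022881 = 3.430749
x=0.290000, w=3.430749: f=6.049152 → w ← 3.430749 + 0.13·6.049152 = 4.217138
w(0.42) ≈ 4.2171

4.2171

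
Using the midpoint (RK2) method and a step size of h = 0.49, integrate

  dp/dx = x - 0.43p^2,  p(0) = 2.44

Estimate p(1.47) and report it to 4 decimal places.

1.7224

Midpoint: k1 = f(x_n, p_n); k2 = f(x_n + h/2, p_n + (h/2)·k1); p_{n+1} = p_n + h·k2.
x=0.000000, p=2.440000:
  k1 = f(0.000000, 2.440000) = -2.560048
  k2 = f(0.245000, 1.812788) = -1.168067
  p ← 2.440000 + 0.49·(-1.168067) = 1.867647
x=0.490000, p=1.867647:
  k1 = f(0.490000, 1.867647) = -1.009886
  k2 = f(0.735000, 1.620225) = -0.393806
  p ← 1.867647 + 0.49·(-0.393806) = 1.674682
x=0.980000, p=1.674682:
  k1 = f(0.980000, 1.674682) = -0.225961
  k2 = f(1.225000, 1.619322) = 0.097452
  p ← 1.674682 + 0.49·0.097452 = 1.722434
p(1.47) ≈ 1.7224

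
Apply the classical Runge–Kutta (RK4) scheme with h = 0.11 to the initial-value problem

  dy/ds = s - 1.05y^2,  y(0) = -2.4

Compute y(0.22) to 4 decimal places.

RK4: k1 = f(s_n, y_n); k2 = f(s_n + h/2, y_n + (h/2)·k1); k3 = f(s_n + h/2, y_n + (h/2)·k2); k4 = f(s_n + h, y_n + h·k3); y_{n+1} = y_n + (h/6)·(k1 + 2k2 + 2k3 + k4).
s=0.000000, y=-2.400000:
  k1 = f(0.000000, -2.400000) = -6.048000
  k2 = f(0.055000, -2.732640) = -7.785687
  k3 = f(0.055000, -2.828213) = -8.343727
  k4 = f(0.110000, -3.317810) = -11.448256
  y ← -2.400000 + (0.11/6)·(k1 + 2k2 + 2k3 + k4) = -3.312177
s=0.110000, y=-3.312177:
  k1 = f(0.110000, -3.312177) = -11.409039
  k2 = f(0.165000, -3.939674) = -16.132080
  k3 = f(0.165000, -4.199441) = -18.352070
  k4 = f(0.220000, -5.330904) = -29.619467
  y ← -3.312177 + (0.11/6)·(k1 + 2k2 + 2k3 + k4) = -5.328785
y(0.22) ≈ -5.3288

-5.3288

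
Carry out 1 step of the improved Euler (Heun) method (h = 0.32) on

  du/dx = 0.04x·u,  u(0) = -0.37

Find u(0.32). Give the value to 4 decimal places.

Heun: k1 = f(x_n, u_n); k2 = f(x_n + h, u_n + h·k1); u_{n+1} = u_n + (h/2)·(k1 + k2).
x=0.000000, u=-0.370000:
  k1 = f(0.000000, -0.370000) = 0.000000
  k2 = f(0.320000, -0.370000) = -0.004736
  u ← -0.370000 + (0.32/2)·(0.000000 + (-0.004736)) = -0.370758
u(0.32) ≈ -0.3708

-0.3708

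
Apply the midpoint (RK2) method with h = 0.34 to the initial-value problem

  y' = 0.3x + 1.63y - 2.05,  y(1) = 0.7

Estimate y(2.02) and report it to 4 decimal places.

Midpoint: k1 = f(x_n, y_n); k2 = f(x_n + h/2, y_n + (h/2)·k1); y_{n+1} = y_n + h·k2.
x=1.000000, y=0.700000:
  k1 = f(1.000000, 0.700000) = -0.609000
  k2 = f(1.170000, 0.596470) = -0.726754
  y ← 0.700000 + 0.34·(-0.726754) = 0.452904
x=1.340000, y=0.452904:
  k1 = f(1.340000, 0.452904) = -0.909767
  k2 = f(1.510000, 0.298243) = -1.110863
  y ← 0.452904 + 0.34·(-1.110863) = 0.075210
x=1.680000, y=0.075210:
  k1 = f(1.680000, 0.075210) = -1.423408
  k2 = f(1.850000, -0.166769) = -1.766834
  y ← 0.075210 + 0.34·(-1.766834) = -0.525513
y(2.02) ≈ -0.5255

-0.5255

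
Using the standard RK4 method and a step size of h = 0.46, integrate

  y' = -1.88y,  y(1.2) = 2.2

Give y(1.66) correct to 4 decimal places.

RK4: k1 = f(t_n, y_n); k2 = f(t_n + h/2, y_n + (h/2)·k1); k3 = f(t_n + h/2, y_n + (h/2)·k2); k4 = f(t_n + h, y_n + h·k3); y_{n+1} = y_n + (h/6)·(k1 + 2k2 + 2k3 + k4).
t=1.200000, y=2.200000:
  k1 = f(1.200000, 2.200000) = -4.136000
  k2 = f(1.430000, 1.248720) = -2.347594
  k3 = f(1.430000, 1.660053) = -3.120901
  k4 = f(1.660000, 0.764386) = -1.437045
  y ← 2.200000 + (0.46/6)·(k1 + 2k2 + 2k3 + k4) = 0.934231
y(1.66) ≈ 0.9342

0.9342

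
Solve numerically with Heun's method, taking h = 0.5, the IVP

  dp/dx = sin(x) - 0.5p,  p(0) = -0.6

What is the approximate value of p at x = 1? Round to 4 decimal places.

Heun: k1 = f(x_n, p_n); k2 = f(x_n + h, p_n + h·k1); p_{n+1} = p_n + (h/2)·(k1 + k2).
x=0.000000, p=-0.600000:
  k1 = f(0.000000, -0.600000) = 0.300000
  k2 = f(0.500000, -0.450000) = 0.704426
  p ← -0.600000 + (0.5/2)·(0.300000 + 0.704426) = -0.348894
x=0.500000, p=-0.348894:
  k1 = f(0.500000, -0.348894) = 0.653872
  k2 = f(1.000000, -0.021957) = 0.852450
  p ← -0.348894 + (0.5/2)·(0.653872 + 0.852450) = 0.027687
p(1) ≈ 0.0277

0.0277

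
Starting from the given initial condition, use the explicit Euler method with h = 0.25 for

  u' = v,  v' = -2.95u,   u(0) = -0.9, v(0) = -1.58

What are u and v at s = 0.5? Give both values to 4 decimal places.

-1.5241, 0.0388

Euler on (u,v): u_{n+1} = u_n + h·u', v_{n+1} = v_n + h·v'.
0.000000: (-0.900000, -1.580000); f=(-1.580000, 2.655000) → (-1.295000, -0.916250)
0.250000: (-1.295000, -0.916250); f=(-0.916250, 3.820250) → (-1.524062, 0.038813)
(u(0.5), v(0.5)) ≈ (-1.5241, 0.0388)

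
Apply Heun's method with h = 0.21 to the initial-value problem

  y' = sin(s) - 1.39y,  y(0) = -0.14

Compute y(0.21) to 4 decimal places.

-0.0832

Heun: k1 = f(s_n, y_n); k2 = f(s_n + h, y_n + h·k1); y_{n+1} = y_n + (h/2)·(k1 + k2).
s=0.000000, y=-0.140000:
  k1 = f(0.000000, -0.140000) = 0.194600
  k2 = f(0.210000, -0.099134) = 0.346256
  y ← -0.140000 + (0.21/2)·(0.194600 + 0.346256) = -0.083210
y(0.21) ≈ -0.0832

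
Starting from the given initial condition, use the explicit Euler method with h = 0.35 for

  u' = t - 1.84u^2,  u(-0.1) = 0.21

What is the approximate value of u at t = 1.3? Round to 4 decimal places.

0.6290

Euler: u_{n+1} = u_n + h·f(t_n, u_n).
t=-0.100000, u=0.210000: f=-0.181144 → u ← 0.210000 + 0.35·(-0.181144) = 0.146600
t=0.250000, u=0.146600: f=0.210456 → u ← 0.146600 + 0.35·0.210456 = 0.220259
t=0.600000, u=0.220259: f=0.510734 → u ← 0.220259 + 0.35·0.510734 = 0.399016
t=0.950000, u=0.399016: f=0.657047 → u ← 0.399016 + 0.35·0.657047 = 0.628982
u(1.3) ≈ 0.6290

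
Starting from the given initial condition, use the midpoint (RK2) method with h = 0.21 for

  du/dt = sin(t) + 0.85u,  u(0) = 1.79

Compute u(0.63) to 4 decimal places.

Midpoint: k1 = f(t_n, u_n); k2 = f(t_n + h/2, u_n + (h/2)·k1); u_{n+1} = u_n + h·k2.
t=0.000000, u=1.790000:
  k1 = f(0.000000, 1.790000) = 1.521500
  k2 = f(0.105000, 1.949758) = 1.762101
  u ← 1.790000 + 0.21·1.762101 = 2.160041
t=0.210000, u=2.160041:
  k1 = f(0.210000, 2.160041) = 2.044495
  k2 = f(0.315000, 2.374713) = 2.328323
  u ← 2.160041 + 0.21·2.328323 = 2.648989
t=0.420000, u=2.648989:
  k1 = f(0.420000, 2.648989) = 2.659401
  k2 = f(0.525000, 2.928226) = 2.990205
  u ← 2.648989 + 0.21·2.990205 = 3.276932
u(0.63) ≈ 3.2769

3.2769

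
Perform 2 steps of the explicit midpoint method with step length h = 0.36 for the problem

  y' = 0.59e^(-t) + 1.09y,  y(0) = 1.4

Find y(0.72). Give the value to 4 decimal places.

3.4975

Midpoint: k1 = f(t_n, y_n); k2 = f(t_n + h/2, y_n + (h/2)·k1); y_{n+1} = y_n + h·k2.
t=0.000000, y=1.400000:
  k1 = f(0.000000, 1.400000) = 2.116000
  k2 = f(0.180000, 1.780880) = 2.433969
  y ← 1.400000 + 0.36·2.433969 = 2.276229
t=0.360000, y=2.276229:
  k1 = f(0.360000, 2.276229) = 2.892718
  k2 = f(0.540000, 2.796918) = 3.392462
  y ← 2.276229 + 0.36·3.392462 = 3.497515
y(0.72) ≈ 3.4975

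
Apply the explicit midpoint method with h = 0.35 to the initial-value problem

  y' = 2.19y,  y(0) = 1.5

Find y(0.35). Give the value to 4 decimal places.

3.0904

Midpoint: k1 = f(t_n, y_n); k2 = f(t_n + h/2, y_n + (h/2)·k1); y_{n+1} = y_n + h·k2.
t=0.000000, y=1.500000:
  k1 = f(0.000000, 1.500000) = 3.285000
  k2 = f(0.175000, 2.074875) = 4.543976
  y ← 1.500000 + 0.35·4.543976 = 3.090392
y(0.35) ≈ 3.0904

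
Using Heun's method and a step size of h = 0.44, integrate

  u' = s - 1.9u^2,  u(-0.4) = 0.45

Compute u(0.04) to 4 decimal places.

0.2816

Heun: k1 = f(s_n, u_n); k2 = f(s_n + h, u_n + h·k1); u_{n+1} = u_n + (h/2)·(k1 + k2).
s=-0.400000, u=0.450000:
  k1 = f(-0.400000, 0.450000) = -0.784750
  k2 = f(0.040000, 0.104710) = 0.019168
  u ← 0.450000 + (0.44/2)·(-0.784750 + 0.019168) = 0.281572
u(0.04) ≈ 0.2816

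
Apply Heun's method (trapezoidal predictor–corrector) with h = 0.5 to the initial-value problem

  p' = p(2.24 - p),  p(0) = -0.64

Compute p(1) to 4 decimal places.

Heun: k1 = f(x_n, p_n); k2 = f(x_n + h, p_n + h·k1); p_{n+1} = p_n + (h/2)·(k1 + k2).
x=0.000000, p=-0.640000:
  k1 = f(0.000000, -0.640000) = -1.843200
  k2 = f(0.500000, -1.561600) = -5.936579
  p ← -0.640000 + (0.5/2)·(-1.843200 + (-5.936579)) = -2.584945
x=0.500000, p=-2.584945:
  k1 = f(0.500000, -2.584945) = -12.472215
  k2 = f(1.000000, -8.821052) = -97.570116
  p ← -2.584945 + (0.5/2)·(-12.472215 + (-97.570116)) = -30.095527
p(1) ≈ -30.0955

-30.0955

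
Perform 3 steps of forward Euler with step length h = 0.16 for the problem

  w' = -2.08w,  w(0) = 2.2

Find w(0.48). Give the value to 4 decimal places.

0.6534

Euler: w_{n+1} = w_n + h·f(s_n, w_n).
s=0.000000, w=2.200000: f=-4.576000 → w ← 2.200000 + 0.16·(-4.576000) = 1.467840
s=0.160000, w=1.467840: f=-3.053107 → w ← 1.467840 + 0.16·(-3.053107) = 0.979343
s=0.320000, w=0.979343: f=-2.037033 → w ← 0.979343 + 0.16·(-2.037033) = 0.653418
w(0.48) ≈ 0.6534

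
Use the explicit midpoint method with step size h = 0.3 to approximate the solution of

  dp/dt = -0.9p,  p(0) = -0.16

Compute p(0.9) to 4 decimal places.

-0.0720

Midpoint: k1 = f(t_n, p_n); k2 = f(t_n + h/2, p_n + (h/2)·k1); p_{n+1} = p_n + h·k2.
t=0.000000, p=-0.160000:
  k1 = f(0.000000, -0.160000) = 0.144000
  k2 = f(0.150000, -0.138400) = 0.124560
  p ← -0.160000 + 0.3·0.124560 = -0.122632
t=0.300000, p=-0.122632:
  k1 = f(0.300000, -0.122632) = 0.110369
  k2 = f(0.450000, -0.106077) = 0.095469
  p ← -0.122632 + 0.3·0.095469 = -0.093991
t=0.600000, p=-0.093991:
  k1 = f(0.600000, -0.093991) = 0.084592
  k2 = f(0.750000, -0.081302) = 0.073172
  p ← -0.093991 + 0.3·0.073172 = -0.072040
p(0.9) ≈ -0.0720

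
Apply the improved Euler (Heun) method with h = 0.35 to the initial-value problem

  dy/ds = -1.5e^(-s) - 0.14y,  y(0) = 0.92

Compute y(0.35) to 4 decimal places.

Heun: k1 = f(s_n, y_n); k2 = f(s_n + h, y_n + h·k1); y_{n+1} = y_n + (h/2)·(k1 + k2).
s=0.000000, y=0.920000:
  k1 = f(0.000000, 0.920000) = -1.628800
  k2 = f(0.350000, 0.349920) = -1.106021
  y ← 0.920000 + (0.35/2)·(-1.628800 + (-1.106021)) = 0.441406
y(0.35) ≈ 0.4414

0.4414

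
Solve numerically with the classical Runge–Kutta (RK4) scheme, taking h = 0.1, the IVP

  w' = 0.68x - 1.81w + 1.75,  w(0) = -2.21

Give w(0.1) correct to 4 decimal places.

-1.6808

RK4: k1 = f(x_n, w_n); k2 = f(x_n + h/2, w_n + (h/2)·k1); k3 = f(x_n + h/2, w_n + (h/2)·k2); k4 = f(x_n + h, w_n + h·k3); w_{n+1} = w_n + (h/6)·(k1 + 2k2 + 2k3 + k4).
x=0.000000, w=-2.210000:
  k1 = f(0.000000, -2.210000) = 5.750100
  k2 = f(0.050000, -1.922495) = 5.263716
  k3 = f(0.050000, -1.946814) = 5.307734
  k4 = f(0.100000, -1.679227) = 4.857400
  w ← -2.210000 + (0.1/6)·(k1 + 2k2 + 2k3 + k4) = -1.680827
w(0.1) ≈ -1.6808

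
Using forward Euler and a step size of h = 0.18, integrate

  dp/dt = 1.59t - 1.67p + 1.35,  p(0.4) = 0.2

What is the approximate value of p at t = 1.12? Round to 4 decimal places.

Euler: p_{n+1} = p_n + h·f(t_n, p_n).
t=0.400000, p=0.200000: f=1.652000 → p ← 0.200000 + 0.18·1.652000 = 0.497360
t=0.580000, p=0.497360: f=1.441609 → p ← 0.497360 + 0.18·1.441609 = 0.756850
t=0.760000, p=0.756850: f=1.294461 → p ← 0.756850 + 0.18·1.294461 = 0.989853
t=0.940000, p=0.989853: f=1.191546 → p ← 0.989853 + 0.18·1.191546 = 1.204331
p(1.12) ≈ 1.2043

1.2043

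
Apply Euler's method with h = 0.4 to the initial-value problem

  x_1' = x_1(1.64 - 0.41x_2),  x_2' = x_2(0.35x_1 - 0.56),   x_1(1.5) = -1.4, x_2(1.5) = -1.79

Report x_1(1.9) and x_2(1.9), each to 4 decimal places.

-2.7294, -1.0382

Euler on (x_1,x_2): x_1_{n+1} = x_1_n + h·x_1', x_2_{n+1} = x_2_n + h·x_2'.
1.500000: (-1.400000, -1.790000); f=(-3.323460, 1.879500) → (-2.729384, -1.038200)
(x_1(1.9), x_2(1.9)) ≈ (-2.7294, -1.0382)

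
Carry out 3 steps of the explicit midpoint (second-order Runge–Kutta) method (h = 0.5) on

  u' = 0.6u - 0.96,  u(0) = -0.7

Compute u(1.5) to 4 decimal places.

Midpoint: k1 = f(t_n, u_n); k2 = f(t_n + h/2, u_n + (h/2)·k1); u_{n+1} = u_n + h·k2.
t=0.000000, u=-0.700000:
  k1 = f(0.000000, -0.700000) = -1.380000
  k2 = f(0.250000, -1.045000) = -1.587000
  u ← -0.700000 + 0.5·(-1.587000) = -1.493500
t=0.500000, u=-1.493500:
  k1 = f(0.500000, -1.493500) = -1.856100
  k2 = f(0.750000, -1.957525) = -2.134515
  u ← -1.493500 + 0.5·(-2.134515) = -2.560757
t=1.000000, u=-2.560757:
  k1 = f(1.000000, -2.560757) = -2.496454
  k2 = f(1.250000, -3.184871) = -2.870923
  u ← -2.560757 + 0.5·(-2.870923) = -3.996219
u(1.5) ≈ -3.9962

-3.9962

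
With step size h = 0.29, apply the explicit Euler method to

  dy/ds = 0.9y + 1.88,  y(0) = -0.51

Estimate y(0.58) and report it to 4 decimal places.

Euler: y_{n+1} = y_n + h·f(s_n, y_n).
s=0.000000, y=-0.510000: f=1.421000 → y ← -0.510000 + 0.29·1.421000 = -0.097910
s=0.290000, y=-0.097910: f=1.791881 → y ← -0.097910 + 0.29·1.791881 = 0.421735
y(0.58) ≈ 0.4217

0.4217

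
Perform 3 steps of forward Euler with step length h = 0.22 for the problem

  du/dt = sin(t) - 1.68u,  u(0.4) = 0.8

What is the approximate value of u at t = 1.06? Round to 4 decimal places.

0.4789

Euler: u_{n+1} = u_n + h·f(t_n, u_n).
t=0.400000, u=0.800000: f=-0.954582 → u ← 0.800000 + 0.22·(-0.954582) = 0.589992
t=0.620000, u=0.589992: f=-0.410151 → u ← 0.589992 + 0.22·(-0.410151) = 0.499759
t=0.840000, u=0.499759: f=-0.094952 → u ← 0.499759 + 0.22·(-0.094952) = 0.478869
u(1.06) ≈ 0.4789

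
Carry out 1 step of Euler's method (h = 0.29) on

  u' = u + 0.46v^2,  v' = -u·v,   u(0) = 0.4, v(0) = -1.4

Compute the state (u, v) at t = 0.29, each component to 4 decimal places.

0.7775, -1.2376

Euler on (u,v): u_{n+1} = u_n + h·u', v_{n+1} = v_n + h·v'.
0.000000: (0.400000, -1.400000); f=(1.301600, 0.560000) → (0.777464, -1.237600)
(u(0.29), v(0.29)) ≈ (0.7775, -1.2376)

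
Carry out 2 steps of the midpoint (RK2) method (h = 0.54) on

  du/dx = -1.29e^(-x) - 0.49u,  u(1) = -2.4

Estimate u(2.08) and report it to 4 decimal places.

-1.6433

Midpoint: k1 = f(x_n, u_n); k2 = f(x_n + h/2, u_n + (h/2)·k1); u_{n+1} = u_n + h·k2.
x=1.000000, u=-2.400000:
  k1 = f(1.000000, -2.400000) = 0.701436
  k2 = f(1.270000, -2.210612) = 0.720927
  u ← -2.400000 + 0.54·0.720927 = -2.010699
x=1.540000, u=-2.010699:
  k1 = f(1.540000, -2.010699) = 0.708691
  k2 = f(1.810000, -1.819353) = 0.680369
  u ← -2.010699 + 0.54·0.680369 = -1.643300
u(2.08) ≈ -1.6433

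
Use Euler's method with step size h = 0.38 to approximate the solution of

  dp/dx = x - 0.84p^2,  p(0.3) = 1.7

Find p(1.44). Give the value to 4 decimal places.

1.0426

Euler: p_{n+1} = p_n + h·f(x_n, p_n).
x=0.300000, p=1.700000: f=-2.127600 → p ← 1.700000 + 0.38·(-2.127600) = 0.891512
x=0.680000, p=0.891512: f=0.012373 → p ← 0.891512 + 0.38·0.012373 = 0.896214
x=1.060000, p=0.896214: f=0.385313 → p ← 0.896214 + 0.38·0.385313 = 1.042633
p(1.44) ≈ 1.0426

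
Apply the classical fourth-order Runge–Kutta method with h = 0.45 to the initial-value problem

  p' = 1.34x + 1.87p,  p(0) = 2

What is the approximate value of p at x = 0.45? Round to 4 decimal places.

RK4: k1 = f(x_n, p_n); k2 = f(x_n + h/2, p_n + (h/2)·k1); k3 = f(x_n + h/2, p_n + (h/2)·k2); k4 = f(x_n + h, p_n + h·k3); p_{n+1} = p_n + (h/6)·(k1 + 2k2 + 2k3 + k4).
x=0.000000, p=2.000000:
  k1 = f(0.000000, 2.000000) = 3.740000
  k2 = f(0.225000, 2.841500) = 5.615105
  k3 = f(0.225000, 3.263399) = 6.404055
  k4 = f(0.450000, 4.881825) = 9.732013
  p ← 2.000000 + (0.45/6)·(k1 + 2k2 + 2k3 + k4) = 4.813275
p(0.45) ≈ 4.8133

4.8133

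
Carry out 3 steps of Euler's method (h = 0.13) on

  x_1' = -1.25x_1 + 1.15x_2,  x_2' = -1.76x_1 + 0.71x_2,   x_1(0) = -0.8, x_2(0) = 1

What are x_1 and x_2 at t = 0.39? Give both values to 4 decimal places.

Euler on (x_1,x_2): x_1_{n+1} = x_1_n + h·x_1', x_2_{n+1} = x_2_n + h·x_2'.
0.000000: (-0.800000, 1.000000); f=(2.150000, 2.118000) → (-0.520500, 1.275340)
0.130000: (-0.520500, 1.275340); f=(2.117266, 1.821571) → (-0.245255, 1.512144)
0.260000: (-0.245255, 1.512144); f=(2.045535, 1.505272) → (0.020664, 1.707830)
(x_1(0.39), x_2(0.39)) ≈ (0.0207, 1.7078)

0.0207, 1.7078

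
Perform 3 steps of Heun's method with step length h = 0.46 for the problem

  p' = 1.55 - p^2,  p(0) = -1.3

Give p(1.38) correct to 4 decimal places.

-3.0283

Heun: k1 = f(x_n, p_n); k2 = f(x_n + h, p_n + h·k1); p_{n+1} = p_n + (h/2)·(k1 + k2).
x=0.000000, p=-1.300000:
  k1 = f(0.000000, -1.300000) = -0.140000
  k2 = f(0.460000, -1.364400) = -0.311587
  p ← -1.300000 + (0.46/2)·(-0.140000 + (-0.311587)) = -1.403865
x=0.460000, p=-1.403865:
  k1 = f(0.460000, -1.403865) = -0.420837
  k2 = f(0.920000, -1.597450) = -1.001847
  p ← -1.403865 + (0.46/2)·(-0.420837 + (-1.001847)) = -1.731082
x=0.920000, p=-1.731082:
  k1 = f(0.920000, -1.731082) = -1.446647
  k2 = f(1.380000, -2.396540) = -4.193404
  p ← -1.731082 + (0.46/2)·(-1.446647 + (-4.193404)) = -3.028294
p(1.38) ≈ -3.0283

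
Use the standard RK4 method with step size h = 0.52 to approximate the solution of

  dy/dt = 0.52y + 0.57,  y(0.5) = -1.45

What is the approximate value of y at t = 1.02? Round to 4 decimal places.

-1.5599

RK4: k1 = f(t_n, y_n); k2 = f(t_n + h/2, y_n + (h/2)·k1); k3 = f(t_n + h/2, y_n + (h/2)·k2); k4 = f(t_n + h, y_n + h·k3); y_{n+1} = y_n + (h/6)·(k1 + 2k2 + 2k3 + k4).
t=0.500000, y=-1.450000:
  k1 = f(0.500000, -1.450000) = -0.184000
  k2 = f(0.760000, -1.497840) = -0.208877
  k3 = f(0.760000, -1.504308) = -0.212240
  k4 = f(1.020000, -1.560365) = -0.241390
  y ← -1.450000 + (0.52/6)·(k1 + 2k2 + 2k3 + k4) = -1.559861
y(1.02) ≈ -1.5599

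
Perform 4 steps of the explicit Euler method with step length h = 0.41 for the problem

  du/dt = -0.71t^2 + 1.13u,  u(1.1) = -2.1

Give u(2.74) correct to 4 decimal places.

-15.3039

Euler: u_{n+1} = u_n + h·f(t_n, u_n).
t=1.100000, u=-2.100000: f=-3.232100 → u ← -2.100000 + 0.41·(-3.232100) = -3.425161
t=1.510000, u=-3.425161: f=-5.489303 → u ← -3.425161 + 0.41·(-5.489303) = -5.675775
t=1.920000, u=-5.675775: f=-9.030970 → u ← -5.675775 + 0.41·(-9.030970) = -9.378473
t=2.330000, u=-9.378473: f=-14.452193 → u ← -9.378473 + 0.41·(-14.452193) = -15.303872
u(2.74) ≈ -15.3039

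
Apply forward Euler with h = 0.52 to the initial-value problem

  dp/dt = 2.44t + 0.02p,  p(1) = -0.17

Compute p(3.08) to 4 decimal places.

Euler: p_{n+1} = p_n + h·f(t_n, p_n).
t=1.000000, p=-0.170000: f=2.436600 → p ← -0.170000 + 0.52·2.436600 = 1.097032
t=1.520000, p=1.097032: f=3.730741 → p ← 1.097032 + 0.52·3.730741 = 3.037017
t=2.040000, p=3.037017: f=5.038340 → p ← 3.037017 + 0.52·5.038340 = 5.656954
t=2.560000, p=5.656954: f=6.359539 → p ← 5.656954 + 0.52·6.359539 = 8.963914
p(3.08) ≈ 8.9639

8.9639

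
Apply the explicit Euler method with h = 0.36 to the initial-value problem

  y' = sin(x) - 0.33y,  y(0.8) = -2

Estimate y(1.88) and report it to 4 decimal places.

Euler: y_{n+1} = y_n + h·f(x_n, y_n).
x=0.800000, y=-2.000000: f=1.377356 → y ← -2.000000 + 0.36·1.377356 = -1.504152
x=1.160000, y=-1.504152: f=1.413173 → y ← -1.504152 + 0.36·1.413173 = -0.995409
x=1.520000, y=-0.995409: f=1.327195 → y ← -0.995409 + 0.36·1.327195 = -0.517619
y(1.88) ≈ -0.5176

-0.5176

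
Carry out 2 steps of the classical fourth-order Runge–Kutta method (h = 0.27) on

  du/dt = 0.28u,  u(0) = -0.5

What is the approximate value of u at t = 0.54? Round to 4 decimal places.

RK4: k1 = f(t_n, u_n); k2 = f(t_n + h/2, u_n + (h/2)·k1); k3 = f(t_n + h/2, u_n + (h/2)·k2); k4 = f(t_n + h, u_n + h·k3); u_{n+1} = u_n + (h/6)·(k1 + 2k2 + 2k3 + k4).
t=0.000000, u=-0.500000:
  k1 = f(0.000000, -0.500000) = -0.140000
  k2 = f(0.135000, -0.518900) = -0.145292
  k3 = f(0.135000, -0.519614) = -0.145492
  k4 = f(0.270000, -0.539283) = -0.150999
  u ← -0.500000 + (0.27/6)·(k1 + 2k2 + 2k3 + k4) = -0.539266
t=0.270000, u=-0.539266:
  k1 = f(0.270000, -0.539266) = -0.150994
  k2 = f(0.405000, -0.559650) = -0.156702
  k3 = f(0.405000, -0.560420) = -0.156918
  k4 = f(0.540000, -0.581633) = -0.162857
  u ← -0.539266 + (0.27/6)·(k1 + 2k2 + 2k3 + k4) = -0.581615
u(0.54) ≈ -0.5816

-0.5816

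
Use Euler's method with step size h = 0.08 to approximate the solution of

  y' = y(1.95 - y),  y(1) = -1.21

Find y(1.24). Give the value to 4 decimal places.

-2.5382

Euler: y_{n+1} = y_n + h·f(s_n, y_n).
s=1.000000, y=-1.210000: f=-3.823600 → y ← -1.210000 + 0.08·(-3.823600) = -1.515888
s=1.080000, y=-1.515888: f=-5.253898 → y ← -1.515888 + 0.08·(-5.253898) = -1.936200
s=1.160000, y=-1.936200: f=-7.524460 → y ← -1.936200 + 0.08·(-7.524460) = -2.538157
y(1.24) ≈ -2.5382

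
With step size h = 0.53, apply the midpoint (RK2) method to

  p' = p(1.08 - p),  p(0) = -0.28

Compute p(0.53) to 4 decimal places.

Midpoint: k1 = f(t_n, p_n); k2 = f(t_n + h/2, p_n + (h/2)·k1); p_{n+1} = p_n + h·k2.
t=0.000000, p=-0.280000:
  k1 = f(0.000000, -0.280000) = -0.380800
  k2 = f(0.265000, -0.380912) = -0.556479
  p ← -0.280000 + 0.53·(-0.556479) = -0.574934
p(0.53) ≈ -0.5749

-0.5749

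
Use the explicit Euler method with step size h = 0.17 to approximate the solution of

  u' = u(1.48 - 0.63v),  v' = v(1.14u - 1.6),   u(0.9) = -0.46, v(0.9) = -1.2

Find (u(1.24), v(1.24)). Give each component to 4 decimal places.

Euler on (u,v): u_{n+1} = u_n + h·u', v_{n+1} = v_n + h·v'.
0.900000: (-0.460000, -1.200000); f=(-1.028560, 2.549280) → (-0.634855, -0.766622)
1.070000: (-0.634855, -0.766622); f=(-1.246203, 1.781427) → (-0.846710, -0.463780)
(u(1.24), v(1.24)) ≈ (-0.8467, -0.4638)

-0.8467, -0.4638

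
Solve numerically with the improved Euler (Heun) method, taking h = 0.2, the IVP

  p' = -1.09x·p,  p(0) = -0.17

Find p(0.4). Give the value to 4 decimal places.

-0.1557

Heun: k1 = f(x_n, p_n); k2 = f(x_n + h, p_n + h·k1); p_{n+1} = p_n + (h/2)·(k1 + k2).
x=0.000000, p=-0.170000:
  k1 = f(0.000000, -0.170000) = 0.000000
  k2 = f(0.200000, -0.170000) = 0.037060
  p ← -0.170000 + (0.2/2)·(0.000000 + 0.037060) = -0.166294
x=0.200000, p=-0.166294:
  k1 = f(0.200000, -0.166294) = 0.036252
  k2 = f(0.400000, -0.159044) = 0.069343
  p ← -0.166294 + (0.2/2)·(0.036252 + 0.069343) = -0.155734
p(0.4) ≈ -0.1557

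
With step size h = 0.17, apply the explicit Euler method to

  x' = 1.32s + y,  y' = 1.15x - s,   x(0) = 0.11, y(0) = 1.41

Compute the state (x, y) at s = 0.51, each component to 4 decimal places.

Euler on (x,y): x_{n+1} = x_n + h·x', y_{n+1} = y_n + h·y'.
0.000000: (0.110000, 1.410000); f=(1.410000, 0.126500) → (0.349700, 1.431505)
0.170000: (0.349700, 1.431505); f=(1.655905, 0.232155) → (0.631204, 1.470971)
0.340000: (0.631204, 1.470971); f=(1.919771, 0.385884) → (0.957565, 1.536572)
(x(0.51), y(0.51)) ≈ (0.9576, 1.5366)

0.9576, 1.5366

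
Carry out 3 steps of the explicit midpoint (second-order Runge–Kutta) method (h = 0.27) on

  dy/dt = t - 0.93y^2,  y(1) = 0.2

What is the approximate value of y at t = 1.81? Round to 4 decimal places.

1.0118

Midpoint: k1 = f(t_n, y_n); k2 = f(t_n + h/2, y_n + (h/2)·k1); y_{n+1} = y_n + h·k2.
t=1.000000, y=0.200000:
  k1 = f(1.000000, 0.200000) = 0.962800
  k2 = f(1.135000, 0.329978) = 1.033737
  y ← 0.200000 + 0.27·1.033737 = 0.479109
t=1.270000, y=0.479109:
  k1 = f(1.270000, 0.479109) = 1.056523
  k2 = f(1.405000, 0.621739) = 1.045499
  y ← 0.479109 + 0.27·1.045499 = 0.761394
t=1.540000, y=0.761394:
  k1 = f(1.540000, 0.761394) = 1.000860
  k2 = f(1.675000, 0.896510) = 0.927531
  y ← 0.761394 + 0.27·0.927531 = 1.011827
y(1.81) ≈ 1.0118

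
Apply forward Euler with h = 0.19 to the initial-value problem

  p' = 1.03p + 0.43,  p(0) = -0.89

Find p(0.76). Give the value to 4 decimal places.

Euler: p_{n+1} = p_n + h·f(x_n, p_n).
x=0.000000, p=-0.890000: f=-0.486700 → p ← -0.890000 + 0.19·(-0.486700) = -0.982473
x=0.190000, p=-0.982473: f=-0.581947 → p ← -0.982473 + 0.19·(-0.581947) = -1.093043
x=0.380000, p=-1.093043: f=-0.695834 → p ← -1.093043 + 0.19·(-0.695834) = -1.225251
x=0.570000, p=-1.225251: f=-0.832009 → p ← -1.225251 + 0.19·(-0.832009) = -1.383333
p(0.76) ≈ -1.3833

-1.3833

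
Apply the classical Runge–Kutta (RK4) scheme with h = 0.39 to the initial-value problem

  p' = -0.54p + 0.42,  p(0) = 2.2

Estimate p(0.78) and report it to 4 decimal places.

RK4: k1 = f(t_n, p_n); k2 = f(t_n + h/2, p_n + (h/2)·k1); k3 = f(t_n + h/2, p_n + (h/2)·k2); k4 = f(t_n + h, p_n + h·k3); p_{n+1} = p_n + (h/6)·(k1 + 2k2 + 2k3 + k4).
t=0.000000, p=2.200000:
  k1 = f(0.000000, 2.200000) = -0.768000
  k2 = f(0.195000, 2.050240) = -0.687130
  k3 = f(0.195000, 2.066010) = -0.695645
  k4 = f(0.390000, 1.928698) = -0.621497
  p ← 2.200000 + (0.39/6)·(k1 + 2k2 + 2k3 + k4) = 1.929922
t=0.390000, p=1.929922:
  k1 = f(0.390000, 1.929922) = -0.622158
  k2 = f(0.585000, 1.808601) = -0.556645
  k3 = f(0.585000, 1.821376) = -0.563543
  k4 = f(0.780000, 1.710140) = -0.503476
  p ← 1.929922 + (0.39/6)·(k1 + 2k2 + 2k3 + k4) = 1.711131
p(0.78) ≈ 1.7111

1.7111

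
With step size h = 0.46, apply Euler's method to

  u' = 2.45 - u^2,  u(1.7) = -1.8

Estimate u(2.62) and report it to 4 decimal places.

-3.1893

Euler: u_{n+1} = u_n + h·f(s_n, u_n).
s=1.700000, u=-1.800000: f=-0.790000 → u ← -1.800000 + 0.46·(-0.790000) = -2.163400
s=2.160000, u=-2.163400: f=-2.230300 → u ← -2.163400 + 0.46·(-2.230300) = -3.189338
u(2.62) ≈ -3.1893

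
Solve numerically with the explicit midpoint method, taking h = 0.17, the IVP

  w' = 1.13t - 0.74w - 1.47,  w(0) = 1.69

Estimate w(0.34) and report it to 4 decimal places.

Midpoint: k1 = f(t_n, w_n); k2 = f(t_n + h/2, w_n + (h/2)·k1); w_{n+1} = w_n + h·k2.
t=0.000000, w=1.690000:
  k1 = f(0.000000, 1.690000) = -2.720600
  k2 = f(0.085000, 1.458749) = -2.453424
  w ← 1.690000 + 0.17·(-2.453424) = 1.272918
t=0.170000, w=1.272918:
  k1 = f(0.170000, 1.272918) = -2.219859
  k2 = f(0.255000, 1.084230) = -1.984180
  w ← 1.272918 + 0.17·(-1.984180) = 0.935607
w(0.34) ≈ 0.9356

0.9356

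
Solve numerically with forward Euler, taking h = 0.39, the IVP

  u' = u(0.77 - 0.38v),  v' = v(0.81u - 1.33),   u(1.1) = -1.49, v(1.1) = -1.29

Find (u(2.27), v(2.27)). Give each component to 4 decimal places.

-3.7620, -0.0013

Euler on (u,v): u_{n+1} = u_n + h·u', v_{n+1} = v_n + h·v'.
1.100000: (-1.490000, -1.290000); f=(-1.877698, 3.272601) → (-2.222302, -0.013686)
1.490000: (-2.222302, -0.013686); f=(-1.722730, 0.042837) → (-2.894167, 0.003021)
1.880000: (-2.894167, 0.003021); f=(-2.225186, -0.011099) → (-3.761990, -0.001308)
(u(2.27), v(2.27)) ≈ (-3.7620, -0.0013)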